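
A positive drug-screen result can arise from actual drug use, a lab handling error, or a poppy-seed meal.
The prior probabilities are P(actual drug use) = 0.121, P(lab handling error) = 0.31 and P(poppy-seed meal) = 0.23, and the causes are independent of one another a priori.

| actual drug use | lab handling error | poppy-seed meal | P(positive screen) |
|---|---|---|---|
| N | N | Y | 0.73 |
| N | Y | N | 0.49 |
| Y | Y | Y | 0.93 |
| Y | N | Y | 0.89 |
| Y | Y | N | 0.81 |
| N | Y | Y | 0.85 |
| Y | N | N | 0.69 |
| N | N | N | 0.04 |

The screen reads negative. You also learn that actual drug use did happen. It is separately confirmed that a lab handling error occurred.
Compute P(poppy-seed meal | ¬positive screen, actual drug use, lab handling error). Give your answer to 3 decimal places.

For the numerator, keep only poppy-seed meal=true terms: 0.07×0.23 = 0.016100
Normalizer over all consistent configurations: 0.19×0.77 + 0.07×0.23 = 0.162400
P(poppy-seed meal | ¬positive screen, actual drug use, lab handling error) = 0.016100/0.162400 ≈ 0.099

P(poppy-seed meal | ¬positive screen, actual drug use, lab handling error) ≈ 0.099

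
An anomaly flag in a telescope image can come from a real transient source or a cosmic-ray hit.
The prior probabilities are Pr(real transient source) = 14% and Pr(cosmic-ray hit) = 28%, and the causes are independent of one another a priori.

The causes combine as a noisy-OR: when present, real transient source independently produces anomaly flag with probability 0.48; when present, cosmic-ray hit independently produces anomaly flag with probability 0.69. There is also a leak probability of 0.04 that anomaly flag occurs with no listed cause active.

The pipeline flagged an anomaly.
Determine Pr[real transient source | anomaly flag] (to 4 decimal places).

Pr[real transient source | anomaly flag] ≈ 0.3013

Under noisy-OR, P(anomaly flag | causes) = 1 − (1−0.04)·∏(1−qᵢ) over the active causes.
For the numerator, keep only real transient source=true terms: 0.050481 + 0.033134 = 0.083615
Denominator P(anomaly flag): 0.04·0.86·0.72 + 0.7024·0.86·0.28 + 0.5008·0.14·0.72 + 0.845248·0.14·0.28 = 0.277521
P(real transient source | anomaly flag) = 0.083615/0.277521 ≈ 0.3013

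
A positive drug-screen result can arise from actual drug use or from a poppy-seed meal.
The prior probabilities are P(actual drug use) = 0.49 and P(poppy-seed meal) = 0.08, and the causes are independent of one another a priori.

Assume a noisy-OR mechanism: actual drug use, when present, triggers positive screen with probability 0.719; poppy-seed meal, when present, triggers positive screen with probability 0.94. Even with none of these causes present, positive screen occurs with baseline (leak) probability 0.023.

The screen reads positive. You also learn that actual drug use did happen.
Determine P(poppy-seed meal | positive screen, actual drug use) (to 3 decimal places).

Under noisy-OR, P(positive screen | causes) = 1 − (1−0.023)·∏(1−qᵢ) over the active causes.
Numerator (weight on configurations with poppy-seed meal): 0.983528×0.08 = 0.078682
Normalizer over all consistent configurations: 0.725463×0.92 + 0.983528×0.08 = 0.746108
P(poppy-seed meal | positive screen, actual drug use) = 0.078682/0.746108 ≈ 0.105

P(poppy-seed meal | positive screen, actual drug use) ≈ 0.105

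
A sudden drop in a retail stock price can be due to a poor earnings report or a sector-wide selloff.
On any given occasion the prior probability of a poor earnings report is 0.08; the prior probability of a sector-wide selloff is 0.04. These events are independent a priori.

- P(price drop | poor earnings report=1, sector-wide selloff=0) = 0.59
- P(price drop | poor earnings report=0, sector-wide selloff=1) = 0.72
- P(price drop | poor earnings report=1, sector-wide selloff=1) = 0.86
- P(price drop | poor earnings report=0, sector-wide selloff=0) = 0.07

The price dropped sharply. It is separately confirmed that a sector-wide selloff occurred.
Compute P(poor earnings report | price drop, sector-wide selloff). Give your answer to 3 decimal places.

P(poor earnings report | price drop, sector-wide selloff) ≈ 0.094

For the numerator, keep only poor earnings report=true terms: 0.86×0.08 = 0.068800
Normalizer over all consistent configurations: 0.72×0.92 + 0.86×0.08 = 0.731200
P(poor earnings report | price drop, sector-wide selloff) = 0.068800/0.731200 ≈ 0.094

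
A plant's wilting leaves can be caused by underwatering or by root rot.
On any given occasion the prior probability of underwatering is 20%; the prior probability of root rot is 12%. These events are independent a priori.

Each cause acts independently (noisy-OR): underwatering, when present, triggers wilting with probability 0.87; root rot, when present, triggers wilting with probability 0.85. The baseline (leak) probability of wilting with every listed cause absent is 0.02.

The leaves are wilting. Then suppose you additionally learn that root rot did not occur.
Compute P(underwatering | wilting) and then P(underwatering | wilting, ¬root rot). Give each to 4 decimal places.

P(underwatering | wilting) ≈ 0.6486; P(underwatering | wilting, ¬root rot) ≈ 0.9160

Under noisy-OR, P(wilting | causes) = 1 − (1−0.02)·∏(1−qᵢ) over the active causes.
P(wilting) = 0.02×0.8×0.88 + 0.853×0.8×0.12 + 0.8726×0.2×0.88 + 0.98089×0.2×0.12 = 0.014080 + 0.081888 + 0.153578 + 0.023541 = 0.273087
Restricting to configurations with underwatering present: 0.153578 + 0.023541 = 0.177119.
Hence the posterior is 0.177119/0.273087 ≈ 0.6486.

Now condition on the additional information:
P(wilting | ¬root rot) = 0.02*0.8 + 0.8726*0.2 = 0.016000 + 0.174520 = 0.190520
Restricting to configurations with underwatering present: 0.8726*0.2 = 0.174520.
P(underwatering | wilting, ¬root rot) = 0.174520 / 0.190520 ≈ 0.9160
With root rot excluded, underwatering must carry more of the explanatory weight for the wilting.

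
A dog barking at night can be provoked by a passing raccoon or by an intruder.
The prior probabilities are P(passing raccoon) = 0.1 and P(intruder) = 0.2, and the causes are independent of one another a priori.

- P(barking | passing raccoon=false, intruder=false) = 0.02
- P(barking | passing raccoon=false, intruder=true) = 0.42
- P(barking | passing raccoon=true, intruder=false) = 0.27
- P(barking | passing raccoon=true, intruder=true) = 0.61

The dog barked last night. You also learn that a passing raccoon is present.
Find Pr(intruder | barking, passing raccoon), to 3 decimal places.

P(barking | passing raccoon) = 0.27·0.8 + 0.61·0.2 = 0.216000 + 0.122000 = 0.338000
The intruder-present share is 0.61·0.2 = 0.122000.
P(intruder | barking, passing raccoon) = 0.122000 / 0.338000 ≈ 0.361

Pr(intruder | barking, passing raccoon) ≈ 0.361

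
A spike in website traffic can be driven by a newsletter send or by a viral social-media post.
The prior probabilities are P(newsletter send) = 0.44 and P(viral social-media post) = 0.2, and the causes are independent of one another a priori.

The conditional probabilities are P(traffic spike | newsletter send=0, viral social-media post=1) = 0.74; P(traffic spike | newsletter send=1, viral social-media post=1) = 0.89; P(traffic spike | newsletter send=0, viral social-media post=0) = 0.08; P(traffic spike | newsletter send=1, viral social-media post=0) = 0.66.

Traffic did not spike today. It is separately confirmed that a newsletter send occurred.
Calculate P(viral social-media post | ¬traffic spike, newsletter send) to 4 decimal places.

P(viral social-media post | ¬traffic spike, newsletter send) ≈ 0.0748

P(¬traffic spike | newsletter send) = 0.34×0.8 + 0.11×0.2 = 0.272000 + 0.022000 = 0.294000
The viral social-media post-present share is 0.11×0.2 = 0.022000.
So P(viral social-media post | ¬traffic spike, newsletter send) = 0.022000/0.294000 ≈ 0.0748.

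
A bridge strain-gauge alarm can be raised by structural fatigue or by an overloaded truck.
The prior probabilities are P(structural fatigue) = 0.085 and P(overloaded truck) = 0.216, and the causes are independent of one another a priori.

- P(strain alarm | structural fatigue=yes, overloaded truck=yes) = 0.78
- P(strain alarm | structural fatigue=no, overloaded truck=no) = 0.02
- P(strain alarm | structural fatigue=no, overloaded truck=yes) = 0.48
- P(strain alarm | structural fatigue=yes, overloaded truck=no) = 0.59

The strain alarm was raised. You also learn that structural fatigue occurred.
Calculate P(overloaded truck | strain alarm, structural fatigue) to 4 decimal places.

Weight on overloaded truck=true, given the evidence: 0.78*0.216 = 0.168480
The normalizing constant is 0.59*0.784 + 0.78*0.216 = 0.631040
Posterior = 0.168480 / 0.631040 ≈ 0.2670

P(overloaded truck | strain alarm, structural fatigue) ≈ 0.2670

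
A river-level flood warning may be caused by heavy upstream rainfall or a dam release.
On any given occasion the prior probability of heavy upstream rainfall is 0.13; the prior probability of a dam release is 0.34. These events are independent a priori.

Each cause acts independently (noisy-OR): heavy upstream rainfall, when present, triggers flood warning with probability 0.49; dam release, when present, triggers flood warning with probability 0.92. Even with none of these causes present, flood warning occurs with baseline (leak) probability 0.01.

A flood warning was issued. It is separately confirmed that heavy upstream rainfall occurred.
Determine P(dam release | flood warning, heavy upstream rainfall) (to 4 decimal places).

Under noisy-OR, P(flood warning | causes) = 1 − (1−0.01)·∏(1−qᵢ) over the active causes.
Numerator (weight on configurations with dam release): 0.959608×0.34 = 0.326267
Normalizer over all consistent configurations: 0.4951×0.66 + 0.959608×0.34 = 0.653033
Posterior = 0.326267 / 0.653033 ≈ 0.4996

P(dam release | flood warning, heavy upstream rainfall) ≈ 0.4996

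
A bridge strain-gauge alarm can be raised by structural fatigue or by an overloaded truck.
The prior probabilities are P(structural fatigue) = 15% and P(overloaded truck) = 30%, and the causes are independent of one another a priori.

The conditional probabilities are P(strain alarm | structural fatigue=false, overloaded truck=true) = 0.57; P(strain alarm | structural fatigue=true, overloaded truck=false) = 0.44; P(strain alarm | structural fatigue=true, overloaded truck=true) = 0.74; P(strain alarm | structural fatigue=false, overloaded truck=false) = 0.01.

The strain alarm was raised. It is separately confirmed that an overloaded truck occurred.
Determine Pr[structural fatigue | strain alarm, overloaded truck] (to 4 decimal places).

Sum P(strain alarm|·) weighted by the priors over both values of structural fatigue:
  P(strain alarm | overloaded truck) = 0.57·0.85 + 0.74·0.15
        = 0.484500 + 0.111000 = 0.595500
The terms with structural fatigue present sum to 0.111000, so
  P(structural fatigue | strain alarm, overloaded truck) = 0.111000 / 0.595500 ≈ 0.1864

Pr[structural fatigue | strain alarm, overloaded truck] ≈ 0.1864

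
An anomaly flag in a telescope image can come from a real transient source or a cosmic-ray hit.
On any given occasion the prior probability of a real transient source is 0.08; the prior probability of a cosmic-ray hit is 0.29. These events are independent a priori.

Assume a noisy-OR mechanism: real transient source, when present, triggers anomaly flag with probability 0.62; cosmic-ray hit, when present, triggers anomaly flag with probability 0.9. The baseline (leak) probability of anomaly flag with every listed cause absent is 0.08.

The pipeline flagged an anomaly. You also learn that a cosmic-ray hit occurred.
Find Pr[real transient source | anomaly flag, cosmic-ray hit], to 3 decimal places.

Pr[real transient source | anomaly flag, cosmic-ray hit] ≈ 0.085

Under noisy-OR, P(anomaly flag | causes) = 1 − (1−0.08)·∏(1−qᵢ) over the active causes.
P(anomaly flag | cosmic-ray hit) = 0.908×0.92 + 0.96504×0.08 = 0.835360 + 0.077203 = 0.912563
The real transient source-present share is 0.96504×0.08 = 0.077203.
Hence the posterior is 0.077203/0.912563 ≈ 0.085.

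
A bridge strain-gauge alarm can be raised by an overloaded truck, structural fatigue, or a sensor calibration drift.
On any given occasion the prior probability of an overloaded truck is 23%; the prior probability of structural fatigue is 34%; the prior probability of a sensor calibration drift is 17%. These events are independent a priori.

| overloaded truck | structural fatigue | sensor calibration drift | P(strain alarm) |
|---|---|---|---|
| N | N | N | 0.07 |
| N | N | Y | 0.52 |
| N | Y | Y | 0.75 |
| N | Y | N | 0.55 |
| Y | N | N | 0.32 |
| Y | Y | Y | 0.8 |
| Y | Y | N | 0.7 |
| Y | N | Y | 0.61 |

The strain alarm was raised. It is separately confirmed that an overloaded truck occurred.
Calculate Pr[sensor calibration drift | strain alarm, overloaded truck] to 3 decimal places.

By total probability over the 4 (structural fatigue, sensor calibration drift) configurations:
  P(strain alarm | overloaded truck) = 0.32*0.66*0.83 + 0.61*0.66*0.17 + 0.7*0.34*0.83 + 0.8*0.34*0.17
        = 0.175296 + 0.068442 + 0.197540 + 0.046240 = 0.487518
Configurations with sensor calibration drift contribute 0.114682, so
  P(sensor calibration drift | strain alarm, overloaded truck) = 0.114682 / 0.487518 ≈ 0.235

Pr[sensor calibration drift | strain alarm, overloaded truck] ≈ 0.235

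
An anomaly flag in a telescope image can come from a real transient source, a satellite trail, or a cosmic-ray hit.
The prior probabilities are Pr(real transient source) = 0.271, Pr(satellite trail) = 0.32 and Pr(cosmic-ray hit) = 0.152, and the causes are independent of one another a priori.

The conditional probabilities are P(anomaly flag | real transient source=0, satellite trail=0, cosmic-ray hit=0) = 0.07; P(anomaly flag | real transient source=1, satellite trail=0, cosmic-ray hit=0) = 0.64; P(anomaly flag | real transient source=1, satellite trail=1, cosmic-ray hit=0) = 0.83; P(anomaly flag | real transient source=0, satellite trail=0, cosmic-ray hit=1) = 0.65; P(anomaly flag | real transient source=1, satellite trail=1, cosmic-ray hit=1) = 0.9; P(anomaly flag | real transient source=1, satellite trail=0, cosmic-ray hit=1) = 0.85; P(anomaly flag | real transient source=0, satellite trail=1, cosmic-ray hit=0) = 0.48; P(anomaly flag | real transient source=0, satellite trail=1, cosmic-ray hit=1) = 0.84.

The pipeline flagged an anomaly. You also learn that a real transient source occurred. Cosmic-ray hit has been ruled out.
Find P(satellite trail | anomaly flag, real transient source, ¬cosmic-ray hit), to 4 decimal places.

P(anomaly flag | real transient source, ¬cosmic-ray hit) = 0.64·0.68 + 0.83·0.32 = 0.435200 + 0.265600 = 0.700800
The satellite trail-present share is 0.83·0.32 = 0.265600.
So P(satellite trail | anomaly flag, real transient source, ¬cosmic-ray hit) = 0.265600/0.700800 ≈ 0.3790.

P(satellite trail | anomaly flag, real transient source, ¬cosmic-ray hit) ≈ 0.3790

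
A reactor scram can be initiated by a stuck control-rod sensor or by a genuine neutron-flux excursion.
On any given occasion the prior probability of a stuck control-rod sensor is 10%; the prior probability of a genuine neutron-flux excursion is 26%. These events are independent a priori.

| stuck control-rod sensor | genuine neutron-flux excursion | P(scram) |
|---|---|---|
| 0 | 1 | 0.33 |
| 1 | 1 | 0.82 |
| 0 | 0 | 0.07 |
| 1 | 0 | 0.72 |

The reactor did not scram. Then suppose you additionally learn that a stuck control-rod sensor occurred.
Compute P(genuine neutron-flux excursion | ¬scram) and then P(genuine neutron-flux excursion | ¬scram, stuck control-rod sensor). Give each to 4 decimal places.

P(¬scram) = 0.93·0.9·0.74 + 0.67·0.9·0.26 + 0.28·0.1·0.74 + 0.18·0.1·0.26 = 0.619380 + 0.156780 + 0.020720 + 0.004680 = 0.801560
Restricting to configurations with genuine neutron-flux excursion present: 0.156780 + 0.004680 = 0.161460.
P(genuine neutron-flux excursion | ¬scram) = 0.161460 / 0.801560 ≈ 0.2014

Now condition on the additional information:
Numerator (weight on configurations with genuine neutron-flux excursion): 0.18×0.26 = 0.046800
The normalizing constant is 0.28×0.74 + 0.18×0.26 = 0.254000
Posterior = 0.046800 / 0.254000 ≈ 0.1843

P(genuine neutron-flux excursion | ¬scram) ≈ 0.2014; P(genuine neutron-flux excursion | ¬scram, stuck control-rod sensor) ≈ 0.1843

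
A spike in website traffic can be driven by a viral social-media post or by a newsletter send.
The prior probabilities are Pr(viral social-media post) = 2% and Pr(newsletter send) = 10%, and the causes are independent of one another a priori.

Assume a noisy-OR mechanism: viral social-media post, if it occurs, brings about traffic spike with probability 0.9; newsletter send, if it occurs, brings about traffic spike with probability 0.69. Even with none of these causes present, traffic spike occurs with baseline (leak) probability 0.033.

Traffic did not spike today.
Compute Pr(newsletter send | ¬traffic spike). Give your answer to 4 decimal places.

Under noisy-OR, P(traffic spike | causes) = 1 − (1−0.033)·∏(1−qᵢ) over the active causes.
Sum P(¬traffic spike|·) weighted by the priors over the 4 (viral social-media post, newsletter send) configurations:
  P(¬traffic spike) = 0.967*0.98*0.9 + 0.29977*0.98*0.1 + 0.0967*0.02*0.9 + 0.029977*0.02*0.1
        = 0.852894 + 0.029377 + 0.001741 + 0.000060 = 0.884072
Configurations with newsletter send contribute 0.029437, so
  P(newsletter send | ¬traffic spike) = 0.029437 / 0.884072 ≈ 0.0333

Pr(newsletter send | ¬traffic spike) ≈ 0.0333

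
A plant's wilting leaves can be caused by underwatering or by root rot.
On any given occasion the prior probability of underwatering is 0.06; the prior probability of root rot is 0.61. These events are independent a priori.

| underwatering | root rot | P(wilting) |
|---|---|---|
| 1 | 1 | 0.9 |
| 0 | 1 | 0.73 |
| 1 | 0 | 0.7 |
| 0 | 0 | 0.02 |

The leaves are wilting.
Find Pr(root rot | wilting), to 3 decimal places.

Pr(root rot | wilting) ≈ 0.950

Enumerate the 4 (underwatering, root rot) configurations and weight by the priors:
  P(wilting) = 0.02·0.94·0.39 + 0.73·0.94·0.61 + 0.7·0.06·0.39 + 0.9·0.06·0.61
        = 0.007332 + 0.418582 + 0.016380 + 0.032940 = 0.475234
The terms with root rot present sum to 0.451522, so
  P(root rot | wilting) = 0.451522 / 0.475234 ≈ 0.950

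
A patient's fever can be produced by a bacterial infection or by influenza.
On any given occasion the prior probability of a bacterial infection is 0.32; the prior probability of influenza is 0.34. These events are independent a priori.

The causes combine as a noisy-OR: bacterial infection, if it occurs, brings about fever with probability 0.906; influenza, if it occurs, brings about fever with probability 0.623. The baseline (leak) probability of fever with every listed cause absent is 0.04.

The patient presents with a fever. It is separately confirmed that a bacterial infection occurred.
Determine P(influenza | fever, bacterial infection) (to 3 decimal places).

Under noisy-OR, P(fever | causes) = 1 − (1−0.04)·∏(1−qᵢ) over the active causes.
Sum P(fever|·) weighted by the priors over both values of influenza:
  P(fever | bacterial infection) = 0.90976·0.66 + 0.96598·0.34
        = 0.600442 + 0.328433 = 0.928875
The terms with influenza present sum to 0.328433, so
  P(influenza | fever, bacterial infection) = 0.328433 / 0.928875 ≈ 0.354

P(influenza | fever, bacterial infection) ≈ 0.354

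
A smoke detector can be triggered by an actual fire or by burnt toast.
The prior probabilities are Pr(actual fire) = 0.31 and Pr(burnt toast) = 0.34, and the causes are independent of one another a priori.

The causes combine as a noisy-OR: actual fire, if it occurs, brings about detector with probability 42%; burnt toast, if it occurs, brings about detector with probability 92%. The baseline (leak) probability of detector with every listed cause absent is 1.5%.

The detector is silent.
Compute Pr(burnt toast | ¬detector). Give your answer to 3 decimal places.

Under noisy-OR, P(detector | causes) = 1 − (1−0.015)·∏(1−qᵢ) over the active causes.
Weight on burnt toast=true, given the evidence: 0.018486 + 0.004817 = 0.023303
Normalizer over all consistent configurations: 0.985*0.69*0.66 + 0.0788*0.69*0.34 + 0.5713*0.31*0.66 + 0.045704*0.31*0.34 = 0.588760
Posterior = 0.023303 / 0.588760 ≈ 0.040

Pr(burnt toast | ¬detector) ≈ 0.040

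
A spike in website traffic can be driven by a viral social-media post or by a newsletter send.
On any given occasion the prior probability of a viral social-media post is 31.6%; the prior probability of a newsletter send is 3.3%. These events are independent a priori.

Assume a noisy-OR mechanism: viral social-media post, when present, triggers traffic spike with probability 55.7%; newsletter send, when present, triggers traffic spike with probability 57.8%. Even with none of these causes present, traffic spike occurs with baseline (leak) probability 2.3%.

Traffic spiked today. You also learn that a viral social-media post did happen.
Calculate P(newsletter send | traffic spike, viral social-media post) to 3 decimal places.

P(newsletter send | traffic spike, viral social-media post) ≈ 0.047

Under noisy-OR, P(traffic spike | causes) = 1 − (1−0.023)·∏(1−qᵢ) over the active causes.
Weight on newsletter send=true, given the evidence: 0.817354×0.033 = 0.026973
The normalizing constant is 0.567189×0.967 + 0.817354×0.033 = 0.575445
Posterior = 0.026973 / 0.575445 ≈ 0.047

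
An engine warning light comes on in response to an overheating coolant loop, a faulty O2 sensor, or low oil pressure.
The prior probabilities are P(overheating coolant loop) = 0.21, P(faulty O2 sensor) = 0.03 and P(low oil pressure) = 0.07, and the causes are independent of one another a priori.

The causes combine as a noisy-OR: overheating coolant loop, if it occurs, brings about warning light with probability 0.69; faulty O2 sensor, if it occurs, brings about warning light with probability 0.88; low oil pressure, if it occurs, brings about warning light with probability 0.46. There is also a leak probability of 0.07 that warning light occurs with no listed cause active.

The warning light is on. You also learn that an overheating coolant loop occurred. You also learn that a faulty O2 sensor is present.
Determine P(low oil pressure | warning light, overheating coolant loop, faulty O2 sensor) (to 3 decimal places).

P(low oil pressure | warning light, overheating coolant loop, faulty O2 sensor) ≈ 0.071

Under noisy-OR, P(warning light | causes) = 1 − (1−0.07)·∏(1−qᵢ) over the active causes.
Weight on low oil pressure=true, given the evidence: 0.981318×0.07 = 0.068692
Normalizer over all consistent configurations: 0.965404×0.93 + 0.981318×0.07 = 0.966518
P(low oil pressure | warning light, overheating coolant loop, faulty O2 sensor) = 0.068692/0.966518 ≈ 0.071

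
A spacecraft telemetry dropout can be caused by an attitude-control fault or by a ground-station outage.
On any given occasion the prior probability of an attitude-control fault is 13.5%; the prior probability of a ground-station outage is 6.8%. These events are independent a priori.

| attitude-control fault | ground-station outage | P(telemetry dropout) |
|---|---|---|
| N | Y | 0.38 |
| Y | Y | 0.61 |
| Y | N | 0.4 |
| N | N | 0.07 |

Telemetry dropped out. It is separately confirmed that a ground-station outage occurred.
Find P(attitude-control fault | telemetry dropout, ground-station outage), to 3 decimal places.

Numerator (weight on configurations with attitude-control fault): 0.61×0.135 = 0.082350
Normalizer over all consistent configurations: 0.38×0.865 + 0.61×0.135 = 0.411050
P(attitude-control fault | telemetry dropout, ground-station outage) = 0.082350/0.411050 ≈ 0.200

P(attitude-control fault | telemetry dropout, ground-station outage) ≈ 0.200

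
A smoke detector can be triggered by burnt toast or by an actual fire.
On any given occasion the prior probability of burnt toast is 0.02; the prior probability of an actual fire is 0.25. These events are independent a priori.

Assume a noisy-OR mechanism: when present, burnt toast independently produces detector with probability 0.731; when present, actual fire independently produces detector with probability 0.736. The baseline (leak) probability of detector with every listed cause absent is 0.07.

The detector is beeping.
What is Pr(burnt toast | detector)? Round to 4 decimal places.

Pr(burnt toast | detector) ≈ 0.0631

Under noisy-OR, P(detector | causes) = 1 − (1−0.07)·∏(1−qᵢ) over the active causes.
P(detector) = 0.07·0.98·0.75 + 0.75448·0.98·0.25 + 0.74983·0.02·0.75 + 0.933955·0.02·0.25 = 0.051450 + 0.184848 + 0.011247 + 0.004670 = 0.252215
Of this, 0.015917 comes from 0.011247 + 0.004670 (the burnt toast=true cases).
So P(burnt toast | detector) = 0.015917/0.252215 ≈ 0.0631.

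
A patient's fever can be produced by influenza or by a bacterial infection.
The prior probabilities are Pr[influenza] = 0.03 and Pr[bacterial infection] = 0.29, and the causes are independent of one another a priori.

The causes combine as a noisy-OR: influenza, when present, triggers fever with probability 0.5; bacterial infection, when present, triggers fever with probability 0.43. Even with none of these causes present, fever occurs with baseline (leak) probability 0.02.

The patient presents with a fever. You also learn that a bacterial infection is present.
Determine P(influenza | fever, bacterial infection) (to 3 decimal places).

Under noisy-OR, P(fever | causes) = 1 − (1−0.02)·∏(1−qᵢ) over the active causes.
By total probability over both values of influenza:
  P(fever | bacterial infection) = 0.4414·0.97 + 0.7207·0.03
        = 0.428158 + 0.021621 = 0.449779
Configurations with influenza contribute 0.021621, so
  P(influenza | fever, bacterial infection) = 0.021621 / 0.449779 ≈ 0.048

P(influenza | fever, bacterial infection) ≈ 0.048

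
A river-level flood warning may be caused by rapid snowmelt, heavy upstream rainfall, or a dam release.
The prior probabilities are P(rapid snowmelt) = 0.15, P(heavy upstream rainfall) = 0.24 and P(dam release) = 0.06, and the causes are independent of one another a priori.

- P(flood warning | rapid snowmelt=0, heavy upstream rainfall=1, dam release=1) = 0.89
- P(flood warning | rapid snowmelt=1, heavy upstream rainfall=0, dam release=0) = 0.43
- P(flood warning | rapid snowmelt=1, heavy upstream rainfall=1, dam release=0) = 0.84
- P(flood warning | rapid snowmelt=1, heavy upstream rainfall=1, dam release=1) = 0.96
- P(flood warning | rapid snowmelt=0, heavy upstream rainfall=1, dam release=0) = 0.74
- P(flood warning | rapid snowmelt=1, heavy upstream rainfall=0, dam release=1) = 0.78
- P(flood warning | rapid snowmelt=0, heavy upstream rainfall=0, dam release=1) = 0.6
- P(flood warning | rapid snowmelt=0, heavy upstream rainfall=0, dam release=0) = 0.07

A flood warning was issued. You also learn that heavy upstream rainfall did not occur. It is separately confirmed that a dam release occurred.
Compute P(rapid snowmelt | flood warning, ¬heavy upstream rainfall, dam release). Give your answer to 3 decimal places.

P(rapid snowmelt | flood warning, ¬heavy upstream rainfall, dam release) ≈ 0.187

P(flood warning | ¬heavy upstream rainfall, dam release) = 0.6·0.85 + 0.78·0.15 = 0.510000 + 0.117000 = 0.627000
Restricting to configurations with rapid snowmelt present: 0.78·0.15 = 0.117000.
So P(rapid snowmelt | flood warning, ¬heavy upstream rainfall, dam release) = 0.117000/0.627000 ≈ 0.187.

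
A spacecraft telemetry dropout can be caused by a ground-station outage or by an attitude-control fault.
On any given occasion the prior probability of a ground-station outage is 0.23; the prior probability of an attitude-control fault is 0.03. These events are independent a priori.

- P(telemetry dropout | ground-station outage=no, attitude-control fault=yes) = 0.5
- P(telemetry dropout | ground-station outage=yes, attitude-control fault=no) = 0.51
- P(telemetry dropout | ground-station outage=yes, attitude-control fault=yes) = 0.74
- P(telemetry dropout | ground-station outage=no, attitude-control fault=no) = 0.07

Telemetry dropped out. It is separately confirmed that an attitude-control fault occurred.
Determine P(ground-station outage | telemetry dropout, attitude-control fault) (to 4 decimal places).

P(ground-station outage | telemetry dropout, attitude-control fault) ≈ 0.3066

Sum P(telemetry dropout|·) weighted by the priors over both values of ground-station outage:
  P(telemetry dropout | attitude-control fault) = 0.5*0.77 + 0.74*0.23
        = 0.385000 + 0.170200 = 0.555200
The terms with ground-station outage present sum to 0.170200, so
  P(ground-station outage | telemetry dropout, attitude-control fault) = 0.170200 / 0.555200 ≈ 0.3066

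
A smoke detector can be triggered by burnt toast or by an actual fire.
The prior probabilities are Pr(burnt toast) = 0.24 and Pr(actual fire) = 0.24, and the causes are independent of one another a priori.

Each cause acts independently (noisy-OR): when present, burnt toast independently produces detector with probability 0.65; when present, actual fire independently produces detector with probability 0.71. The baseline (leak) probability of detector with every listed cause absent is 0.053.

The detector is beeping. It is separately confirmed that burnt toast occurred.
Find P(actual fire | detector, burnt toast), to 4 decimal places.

Under noisy-OR, P(detector | causes) = 1 − (1−0.053)·∏(1−qᵢ) over the active causes.
Sum P(detector|·) weighted by the priors over both values of actual fire:
  P(detector | burnt toast) = 0.66855×0.76 + 0.903879×0.24
        = 0.508098 + 0.216931 = 0.725029
Configurations with actual fire contribute 0.216931, so
  P(actual fire | detector, burnt toast) = 0.216931 / 0.725029 ≈ 0.2992

P(actual fire | detector, burnt toast) ≈ 0.2992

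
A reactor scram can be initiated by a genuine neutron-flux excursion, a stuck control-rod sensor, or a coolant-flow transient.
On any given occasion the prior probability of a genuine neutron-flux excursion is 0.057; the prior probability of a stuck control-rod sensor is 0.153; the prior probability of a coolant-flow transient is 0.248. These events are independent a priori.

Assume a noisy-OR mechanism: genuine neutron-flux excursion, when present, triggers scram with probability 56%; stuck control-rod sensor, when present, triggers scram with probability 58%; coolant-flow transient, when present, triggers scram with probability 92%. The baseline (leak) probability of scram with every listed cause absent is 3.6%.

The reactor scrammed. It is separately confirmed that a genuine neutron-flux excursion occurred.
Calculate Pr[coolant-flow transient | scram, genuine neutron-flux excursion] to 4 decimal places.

Under noisy-OR, P(scram | causes) = 1 − (1−0.036)·∏(1−qᵢ) over the active causes.
P(scram | genuine neutron-flux excursion) = 0.57584×0.847×0.752 + 0.966067×0.847×0.248 + 0.821853×0.153×0.752 + 0.985748×0.153×0.248 = 0.366778 + 0.202928 + 0.094559 + 0.037403 = 0.701668
The coolant-flow transient-present share is 0.202928 + 0.037403 = 0.240331.
So P(coolant-flow transient | scram, genuine neutron-flux excursion) = 0.240331/0.701668 ≈ 0.3425.

Pr[coolant-flow transient | scram, genuine neutron-flux excursion] ≈ 0.3425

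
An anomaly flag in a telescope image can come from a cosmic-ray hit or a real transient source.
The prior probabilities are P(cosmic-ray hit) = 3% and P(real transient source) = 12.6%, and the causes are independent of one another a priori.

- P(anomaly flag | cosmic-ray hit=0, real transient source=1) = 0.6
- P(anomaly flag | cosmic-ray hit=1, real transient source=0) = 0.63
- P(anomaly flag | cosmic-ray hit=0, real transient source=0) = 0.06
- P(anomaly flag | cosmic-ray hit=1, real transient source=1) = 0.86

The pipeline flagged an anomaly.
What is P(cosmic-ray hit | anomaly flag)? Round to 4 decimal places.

P(cosmic-ray hit | anomaly flag) ≈ 0.1373

P(anomaly flag) = 0.06·0.97·0.874 + 0.6·0.97·0.126 + 0.63·0.03·0.874 + 0.86·0.03·0.126 = 0.050867 + 0.073332 + 0.016519 + 0.003251 = 0.143969
Of this, 0.019770 comes from 0.016519 + 0.003251 (the cosmic-ray hit=true cases).
So P(cosmic-ray hit | anomaly flag) = 0.019770/0.143969 ≈ 0.1373.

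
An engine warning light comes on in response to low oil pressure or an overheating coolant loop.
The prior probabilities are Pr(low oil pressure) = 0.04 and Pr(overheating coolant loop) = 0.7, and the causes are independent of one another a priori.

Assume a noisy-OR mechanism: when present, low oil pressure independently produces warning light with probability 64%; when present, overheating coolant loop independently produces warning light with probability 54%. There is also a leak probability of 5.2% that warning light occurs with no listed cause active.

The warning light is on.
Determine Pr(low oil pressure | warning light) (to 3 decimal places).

Under noisy-OR, P(warning light | causes) = 1 − (1−0.052)·∏(1−qᵢ) over the active causes.
By total probability over the 4 (low oil pressure, overheating coolant loop) configurations:
  P(warning light) = 0.052·0.96·0.3 + 0.56392·0.96·0.7 + 0.65872·0.04·0.3 + 0.843011·0.04·0.7
        = 0.014976 + 0.378954 + 0.007905 + 0.023604 = 0.425439
Configurations with low oil pressure contribute 0.031509, so
  P(low oil pressure | warning light) = 0.031509 / 0.425439 ≈ 0.074

Pr(low oil pressure | warning light) ≈ 0.074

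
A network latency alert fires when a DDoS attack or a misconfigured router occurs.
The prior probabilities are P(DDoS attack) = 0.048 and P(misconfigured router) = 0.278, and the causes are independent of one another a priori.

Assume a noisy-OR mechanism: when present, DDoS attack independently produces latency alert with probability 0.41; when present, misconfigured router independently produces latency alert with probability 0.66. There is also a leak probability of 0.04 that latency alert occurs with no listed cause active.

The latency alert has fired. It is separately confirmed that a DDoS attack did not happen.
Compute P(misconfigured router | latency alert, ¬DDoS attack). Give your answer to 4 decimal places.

Under noisy-OR, P(latency alert | causes) = 1 − (1−0.04)·∏(1−qᵢ) over the active causes.
P(latency alert | ¬DDoS attack) = 0.04×0.722 + 0.6736×0.278 = 0.028880 + 0.187261 = 0.216141
The misconfigured router-present share is 0.6736×0.278 = 0.187261.
P(misconfigured router | latency alert, ¬DDoS attack) = 0.187261 / 0.216141 ≈ 0.8664

P(misconfigured router | latency alert, ¬DDoS attack) ≈ 0.8664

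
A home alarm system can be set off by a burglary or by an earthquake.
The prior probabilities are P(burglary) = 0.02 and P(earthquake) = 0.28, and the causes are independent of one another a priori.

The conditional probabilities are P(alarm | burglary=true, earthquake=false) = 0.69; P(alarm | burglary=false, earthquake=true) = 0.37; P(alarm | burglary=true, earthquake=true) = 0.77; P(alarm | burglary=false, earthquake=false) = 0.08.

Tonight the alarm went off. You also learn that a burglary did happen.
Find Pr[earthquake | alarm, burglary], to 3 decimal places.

Pr[earthquake | alarm, burglary] ≈ 0.303

Weight on earthquake=true, given the evidence: 0.77·0.28 = 0.215600
Denominator P(alarm | burglary): 0.69·0.72 + 0.77·0.28 = 0.712400
P(earthquake | alarm, burglary) = 0.215600/0.712400 ≈ 0.303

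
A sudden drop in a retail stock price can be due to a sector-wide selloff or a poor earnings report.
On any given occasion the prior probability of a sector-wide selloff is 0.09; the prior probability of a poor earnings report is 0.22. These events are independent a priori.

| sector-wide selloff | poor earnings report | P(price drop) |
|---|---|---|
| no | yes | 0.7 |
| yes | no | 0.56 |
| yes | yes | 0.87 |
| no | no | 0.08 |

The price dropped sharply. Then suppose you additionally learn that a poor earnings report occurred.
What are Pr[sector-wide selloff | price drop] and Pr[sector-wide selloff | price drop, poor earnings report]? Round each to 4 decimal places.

P(price drop) = 0.08×0.91×0.78 + 0.7×0.91×0.22 + 0.56×0.09×0.78 + 0.87×0.09×0.22 = 0.056784 + 0.140140 + 0.039312 + 0.017226 = 0.253462
Of this, 0.056538 comes from 0.039312 + 0.017226 (the sector-wide selloff=true cases).
Hence the posterior is 0.056538/0.253462 ≈ 0.2231.

Now also conditioning on poor earnings report=true:
Weight on sector-wide selloff=true, given the evidence: 0.87×0.09 = 0.078300
Denominator P(price drop | poor earnings report): 0.7×0.91 + 0.87×0.09 = 0.715300
P(sector-wide selloff | price drop, poor earnings report) = 0.078300/0.715300 ≈ 0.1095
Conditioning on poor earnings report lowers the posterior on sector-wide selloff: the classic explaining-away effect in a common-effect structure.

Pr[sector-wide selloff | price drop] ≈ 0.2231; Pr[sector-wide selloff | price drop, poor earnings report] ≈ 0.1095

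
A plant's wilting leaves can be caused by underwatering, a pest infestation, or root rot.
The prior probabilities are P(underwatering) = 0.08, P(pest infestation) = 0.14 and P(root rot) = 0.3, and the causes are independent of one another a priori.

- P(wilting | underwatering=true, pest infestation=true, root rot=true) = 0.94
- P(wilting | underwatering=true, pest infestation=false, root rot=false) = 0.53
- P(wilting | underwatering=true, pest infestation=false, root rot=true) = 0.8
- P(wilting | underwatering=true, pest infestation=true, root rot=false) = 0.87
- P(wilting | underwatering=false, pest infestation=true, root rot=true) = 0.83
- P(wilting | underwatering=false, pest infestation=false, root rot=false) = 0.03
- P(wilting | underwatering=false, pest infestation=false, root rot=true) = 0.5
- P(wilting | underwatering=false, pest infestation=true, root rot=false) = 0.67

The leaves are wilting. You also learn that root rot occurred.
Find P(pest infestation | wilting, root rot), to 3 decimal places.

P(pest infestation | wilting, root rot) ≈ 0.207

By total probability over the 4 (underwatering, pest infestation) configurations:
  P(wilting | root rot) = 0.5*0.92*0.86 + 0.83*0.92*0.14 + 0.8*0.08*0.86 + 0.94*0.08*0.14
        = 0.395600 + 0.106904 + 0.055040 + 0.010528 = 0.568072
Keeping only the pest infestation-present terms gives 0.117432, so
  P(pest infestation | wilting, root rot) = 0.117432 / 0.568072 ≈ 0.207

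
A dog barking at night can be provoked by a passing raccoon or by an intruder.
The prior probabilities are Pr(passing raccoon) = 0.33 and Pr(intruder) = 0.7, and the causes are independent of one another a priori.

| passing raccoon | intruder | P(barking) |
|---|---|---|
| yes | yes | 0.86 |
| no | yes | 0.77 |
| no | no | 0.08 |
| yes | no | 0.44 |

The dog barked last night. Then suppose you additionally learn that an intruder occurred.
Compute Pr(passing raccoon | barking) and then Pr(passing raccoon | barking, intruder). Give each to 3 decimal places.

Pr(passing raccoon | barking) ≈ 0.391; Pr(passing raccoon | barking, intruder) ≈ 0.355

Enumerate the 4 (passing raccoon, intruder) configurations and weight by the priors:
  P(barking) = 0.08*0.67*0.3 + 0.77*0.67*0.7 + 0.44*0.33*0.3 + 0.86*0.33*0.7
        = 0.016080 + 0.361130 + 0.043560 + 0.198660 = 0.619430
Configurations with passing raccoon contribute 0.242220, so
  P(passing raccoon | barking) = 0.242220 / 0.619430 ≈ 0.391

Now condition on the additional information:
P(barking | intruder) = 0.77*0.67 + 0.86*0.33 = 0.515900 + 0.283800 = 0.799700
The passing raccoon-present share is 0.86*0.33 = 0.283800.
So P(passing raccoon | barking, intruder) = 0.283800/0.799700 ≈ 0.355.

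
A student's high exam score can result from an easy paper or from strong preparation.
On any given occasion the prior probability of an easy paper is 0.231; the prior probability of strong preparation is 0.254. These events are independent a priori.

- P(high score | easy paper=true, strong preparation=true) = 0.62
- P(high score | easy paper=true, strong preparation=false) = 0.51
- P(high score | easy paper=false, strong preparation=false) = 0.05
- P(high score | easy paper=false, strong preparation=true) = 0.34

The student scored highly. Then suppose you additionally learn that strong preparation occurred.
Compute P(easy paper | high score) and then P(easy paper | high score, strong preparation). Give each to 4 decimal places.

P(easy paper | high score) ≈ 0.5665; P(easy paper | high score, strong preparation) ≈ 0.3539

Weight on easy paper=true, given the evidence: 0.087886 + 0.036378 = 0.124264
Denominator P(high score): 0.05·0.769·0.746 + 0.34·0.769·0.254 + 0.51·0.231·0.746 + 0.62·0.231·0.254 = 0.219359
P(easy paper | high score) = 0.124264/0.219359 ≈ 0.5665

Now condition on the additional information:
Enumerate both values of easy paper and weight by the priors:
  P(high score | strong preparation) = 0.34·0.769 + 0.62·0.231
        = 0.261460 + 0.143220 = 0.404680
The terms with easy paper present sum to 0.143220, so
  P(easy paper | high score, strong preparation) = 0.143220 / 0.404680 ≈ 0.3539
This is intercausal reasoning (explaining away): once strong preparation accounts for the high score, easy paper becomes less likely.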